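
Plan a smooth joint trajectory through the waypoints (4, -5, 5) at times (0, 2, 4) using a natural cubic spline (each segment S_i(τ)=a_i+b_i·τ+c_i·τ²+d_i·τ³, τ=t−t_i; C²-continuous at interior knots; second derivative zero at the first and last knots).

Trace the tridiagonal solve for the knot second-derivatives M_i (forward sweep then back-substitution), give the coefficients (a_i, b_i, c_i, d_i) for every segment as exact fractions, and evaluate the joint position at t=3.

Δ: Δ0=-9/2, Δ1=5
row 1: diag=8, rhs=57; c'=1/4, d'=57/8
back: M1=57/8
M: M0=0, M1=57/8, M2=0
seg 0: a=4, c=M0/2=0, d=(M1−M0)/(6·2)=19/32, b=Δ0−h0·(2M0+M1)/6=-55/8
seg 1: a=-5, c=M1/2=57/16, d=(M2−M1)/(6·2)=-19/32, b=Δ1−h1·(2M1+M2)/6=1/4
t_q=3 → seg 1, τ=1; S=-5+1/4·τ+57/16·τ²+-19/32·τ³=-57/32

  seg 0: a=4 b=-55/8 c=0 d=19/32
  seg 1: a=-5 b=1/4 c=57/16 d=-19/32
S(3) = -57/32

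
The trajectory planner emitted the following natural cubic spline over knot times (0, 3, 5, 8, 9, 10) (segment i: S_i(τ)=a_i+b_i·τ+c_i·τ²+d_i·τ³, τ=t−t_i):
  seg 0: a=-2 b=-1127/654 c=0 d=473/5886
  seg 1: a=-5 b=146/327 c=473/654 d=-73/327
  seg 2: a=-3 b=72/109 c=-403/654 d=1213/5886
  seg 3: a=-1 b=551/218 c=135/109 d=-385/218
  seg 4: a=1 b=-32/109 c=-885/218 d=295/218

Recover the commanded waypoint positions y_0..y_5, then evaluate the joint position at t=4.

y_0 = S_0(0) = a_0 = -2
y_1 = S_1(0) = a_1 = -5
y_2 = S_2(0) = a_2 = -3
y_3 = S_3(0) = a_3 = -1
y_4 = S_4(0) = a_4 = 1
y_5 = S_4(1) = -2
t_q=4 is in segment 1 (τ=1); S_1(τ)=-2651/654

y_0=-2 y_1=-5 y_2=-3 y_3=-1 y_4=1 y_5=-2
S(4) = -2651/654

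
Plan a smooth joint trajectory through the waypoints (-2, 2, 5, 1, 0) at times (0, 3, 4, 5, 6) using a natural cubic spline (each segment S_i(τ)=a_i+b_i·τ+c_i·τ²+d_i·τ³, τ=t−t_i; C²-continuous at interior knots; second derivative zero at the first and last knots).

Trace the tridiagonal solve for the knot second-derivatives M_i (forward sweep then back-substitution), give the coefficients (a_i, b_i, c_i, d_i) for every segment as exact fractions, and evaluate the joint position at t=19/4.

Δ: Δ0=4/3, Δ1=3, Δ2=-4, Δ3=-1
row 1: diag=8, rhs=10; c'=1/8, d'=5/4
row 2: denom=4−1·1/8=31/8; d'=(-42−1·5/4)/(31/8)=-346/31
row 3: denom=4−1·8/31=116/31; d'=(18−1·-346/31)/(116/31)=226/29
back: M3=226/29
back: M2=-346/31−8/31·226/29=-382/29
back: M1=5/4−1/8·-382/29=84/29
M: M0=0, M1=84/29, M2=-382/29, M3=226/29, M4=0
seg 0: a=-2, c=M0/2=0, d=(M1−M0)/(6·3)=14/87, b=Δ0−h0·(2M0+M1)/6=-10/87
seg 1: a=2, c=M1/2=42/29, d=(M2−M1)/(6·1)=-233/87, b=Δ1−h1·(2M1+M2)/6=368/87
seg 2: a=5, c=M2/2=-191/29, d=(M3−M2)/(6·1)=304/87, b=Δ2−h2·(2M2+M3)/6=-79/87
seg 3: a=1, c=M3/2=113/29, d=(M4−M3)/(6·1)=-113/87, b=Δ3−h3·(2M3+M4)/6=-313/87
t_q=19/4 → seg 2, τ=3/4; S=5+-79/87·τ+-191/29·τ²+304/87·τ³=969/464

  seg 0: a=-2 b=-10/87 c=0 d=14/87
  seg 1: a=2 b=368/87 c=42/29 d=-233/87
  seg 2: a=5 b=-79/87 c=-191/29 d=304/87
  seg 3: a=1 b=-313/87 c=113/29 d=-113/87
S(19/4) = 969/464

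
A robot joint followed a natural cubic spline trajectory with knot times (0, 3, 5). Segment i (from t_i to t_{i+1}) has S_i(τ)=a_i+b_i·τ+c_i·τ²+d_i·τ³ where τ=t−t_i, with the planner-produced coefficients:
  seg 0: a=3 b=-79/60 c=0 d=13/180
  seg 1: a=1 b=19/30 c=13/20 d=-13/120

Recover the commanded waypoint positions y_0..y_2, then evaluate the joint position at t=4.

y_0 = S_0(0) = a_0 = 3
y_1 = S_1(0) = a_1 = 1
y_2 = S_1(2) = 4
t_q=4 is in segment 1 (τ=1); S_1(τ)=87/40

y_0=3 y_1=1 y_2=4
S(4) = 87/40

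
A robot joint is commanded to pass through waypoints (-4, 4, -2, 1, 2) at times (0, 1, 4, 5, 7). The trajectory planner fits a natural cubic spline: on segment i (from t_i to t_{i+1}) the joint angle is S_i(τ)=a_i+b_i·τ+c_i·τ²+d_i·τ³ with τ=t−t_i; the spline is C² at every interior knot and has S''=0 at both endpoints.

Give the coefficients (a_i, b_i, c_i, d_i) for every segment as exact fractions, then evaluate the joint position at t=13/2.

  seg 0: a=-4 b=6287/644 c=0 d=-1135/644
  seg 1: a=4 b=1441/322 c=-3405/644 d=2015/1932
  seg 2: a=-2 b=587/644 c=660/161 d=-185/92
  seg 3: a=1 b=991/322 c=-1245/644 d=415/1288
S(13/2) = 24257/10304

Δ: Δ0=8, Δ1=-2, Δ2=3, Δ3=1/2
row 1: diag=8, rhs=-60; c'=3/8, d'=-15/2
row 2: denom=8−3·3/8=55/8; d'=(30−3·-15/2)/(55/8)=84/11
row 3: denom=6−1·8/55=322/55; d'=(-15−1·84/11)/(322/55)=-1245/322
back: M3=-1245/322
back: M2=84/11−8/55·-1245/322=1320/161
back: M1=-15/2−3/8·1320/161=-3405/322
M: M0=0, M1=-3405/322, M2=1320/161, M3=-1245/322, M4=0
seg 0: a=-4, c=M0/2=0, d=(M1−M0)/(6·1)=-1135/644, b=Δ0−h0·(2M0+M1)/6=6287/644
seg 1: a=4, c=M1/2=-3405/644, d=(M2−M1)/(6·3)=2015/1932, b=Δ1−h1·(2M1+M2)/6=1441/322
seg 2: a=-2, c=M2/2=660/161, d=(M3−M2)/(6·1)=-185/92, b=Δ2−h2·(2M2+M3)/6=587/644
seg 3: a=1, c=M3/2=-1245/644, d=(M4−M3)/(6·2)=415/1288, b=Δ3−h3·(2M3+M4)/6=991/322
t_q=13/2 → seg 3, τ=3/2; S=1+991/322·τ+-1245/644·τ²+415/1288·τ³=24257/10304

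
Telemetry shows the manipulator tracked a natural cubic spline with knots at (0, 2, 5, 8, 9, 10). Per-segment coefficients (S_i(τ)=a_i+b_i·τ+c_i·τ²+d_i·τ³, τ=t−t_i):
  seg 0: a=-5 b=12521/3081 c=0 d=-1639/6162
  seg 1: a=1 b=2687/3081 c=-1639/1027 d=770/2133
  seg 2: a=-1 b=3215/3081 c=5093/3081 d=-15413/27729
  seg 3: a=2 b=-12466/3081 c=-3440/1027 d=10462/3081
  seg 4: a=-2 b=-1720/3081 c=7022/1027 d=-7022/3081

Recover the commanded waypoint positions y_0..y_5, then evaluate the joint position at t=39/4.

y_0=-5 y_1=1 y_2=-1 y_3=2 y_4=-2 y_5=2
S(39/4) = 15309/32864

y_0 = S_0(0) = a_0 = -5
y_1 = S_1(0) = a_1 = 1
y_2 = S_2(0) = a_2 = -1
y_3 = S_3(0) = a_3 = 2
y_4 = S_4(0) = a_4 = -2
y_5 = S_4(1) = 2
t_q=39/4 is in segment 4 (τ=3/4); S_4(τ)=15309/32864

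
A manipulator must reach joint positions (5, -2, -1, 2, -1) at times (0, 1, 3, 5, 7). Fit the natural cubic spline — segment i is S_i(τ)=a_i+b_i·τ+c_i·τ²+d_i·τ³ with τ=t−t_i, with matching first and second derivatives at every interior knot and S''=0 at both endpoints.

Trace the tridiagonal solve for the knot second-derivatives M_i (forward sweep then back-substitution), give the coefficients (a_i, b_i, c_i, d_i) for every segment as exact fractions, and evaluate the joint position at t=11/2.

Δ: Δ0=-7, Δ1=1/2, Δ2=3/2, Δ3=-3/2
row 1: diag=6, rhs=45; c'=1/3, d'=15/2
row 2: denom=8−2·1/3=22/3; d'=(6−2·15/2)/(22/3)=-27/22
row 3: denom=8−2·3/11=82/11; d'=(-18−2·-27/22)/(82/11)=-171/82
back: M3=-171/82
back: M2=-27/22−3/11·-171/82=-27/41
back: M1=15/2−1/3·-27/41=633/82
M: M0=0, M1=633/82, M2=-27/41, M3=-171/82, M4=0
seg 0: a=5, c=M0/2=0, d=(M1−M0)/(6·1)=211/164, b=Δ0−h0·(2M0+M1)/6=-1359/164
seg 1: a=-2, c=M1/2=633/164, d=(M2−M1)/(6·2)=-229/328, b=Δ1−h1·(2M1+M2)/6=-363/82
seg 2: a=-1, c=M2/2=-27/82, d=(M3−M2)/(6·2)=-39/328, b=Δ2−h2·(2M2+M3)/6=108/41
seg 3: a=2, c=M3/2=-171/164, d=(M4−M3)/(6·2)=57/328, b=Δ3−h3·(2M3+M4)/6=-9/82
t_q=11/2 → seg 3, τ=1/2; S=2+-9/82·τ+-171/164·τ²+57/328·τ³=4477/2624

  seg 0: a=5 b=-1359/164 c=0 d=211/164
  seg 1: a=-2 b=-363/82 c=633/164 d=-229/328
  seg 2: a=-1 b=108/41 c=-27/82 d=-39/328
  seg 3: a=2 b=-9/82 c=-171/164 d=57/328
S(11/2) = 4477/2624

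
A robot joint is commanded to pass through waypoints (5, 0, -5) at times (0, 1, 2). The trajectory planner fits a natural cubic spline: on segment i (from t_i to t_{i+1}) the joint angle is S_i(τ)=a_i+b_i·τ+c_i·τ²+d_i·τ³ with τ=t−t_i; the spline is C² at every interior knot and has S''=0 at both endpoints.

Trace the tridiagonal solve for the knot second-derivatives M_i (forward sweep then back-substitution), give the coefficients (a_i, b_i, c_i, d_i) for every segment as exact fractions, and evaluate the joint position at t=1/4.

Δ: Δ0=-5, Δ1=-5
row 1: diag=4, rhs=0; c'=1/4, d'=0
back: M1=0
M: M0=0, M1=0, M2=0
seg 0: a=5, c=M0/2=0, d=(M1−M0)/(6·1)=0, b=Δ0−h0·(2M0+M1)/6=-5
seg 1: a=0, c=M1/2=0, d=(M2−M1)/(6·1)=0, b=Δ1−h1·(2M1+M2)/6=-5
t_q=1/4 → seg 0, τ=1/4; S=5+-5·τ+0·τ²+0·τ³=15/4

  seg 0: a=5 b=-5 c=0 d=0
  seg 1: a=0 b=-5 c=0 d=0
S(1/4) = 15/4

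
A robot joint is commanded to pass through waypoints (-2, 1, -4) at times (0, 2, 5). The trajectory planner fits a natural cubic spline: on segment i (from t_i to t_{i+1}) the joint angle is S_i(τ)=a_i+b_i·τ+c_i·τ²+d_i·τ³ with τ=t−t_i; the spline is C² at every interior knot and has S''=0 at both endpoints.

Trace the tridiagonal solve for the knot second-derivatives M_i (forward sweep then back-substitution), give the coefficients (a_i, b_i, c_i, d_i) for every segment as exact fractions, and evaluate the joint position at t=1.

  seg 0: a=-2 b=32/15 c=0 d=-19/120
  seg 1: a=1 b=7/30 c=-19/20 d=19/180
S(1) = -1/40

Δ: Δ0=3/2, Δ1=-5/3
row 1: diag=10, rhs=-19; c'=3/10, d'=-19/10
back: M1=-19/10
M: M0=0, M1=-19/10, M2=0
seg 0: a=-2, c=M0/2=0, d=(M1−M0)/(6·2)=-19/120, b=Δ0−h0·(2M0+M1)/6=32/15
seg 1: a=1, c=M1/2=-19/20, d=(M2−M1)/(6·3)=19/180, b=Δ1−h1·(2M1+M2)/6=7/30
t_q=1 → seg 0, τ=1; S=-2+32/15·τ+0·τ²+-19/120·τ³=-1/40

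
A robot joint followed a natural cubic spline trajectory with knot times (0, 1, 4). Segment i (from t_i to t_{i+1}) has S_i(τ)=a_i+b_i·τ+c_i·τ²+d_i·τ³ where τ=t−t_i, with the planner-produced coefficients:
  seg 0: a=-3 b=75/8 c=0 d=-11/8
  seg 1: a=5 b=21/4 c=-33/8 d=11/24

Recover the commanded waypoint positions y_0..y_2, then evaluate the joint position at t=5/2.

y_0=-3 y_1=5 y_2=-4
S(5/2) = 329/64

y_0 = S_0(0) = a_0 = -3
y_1 = S_1(0) = a_1 = 5
y_2 = S_1(3) = -4
t_q=5/2 is in segment 1 (τ=3/2); S_1(τ)=329/64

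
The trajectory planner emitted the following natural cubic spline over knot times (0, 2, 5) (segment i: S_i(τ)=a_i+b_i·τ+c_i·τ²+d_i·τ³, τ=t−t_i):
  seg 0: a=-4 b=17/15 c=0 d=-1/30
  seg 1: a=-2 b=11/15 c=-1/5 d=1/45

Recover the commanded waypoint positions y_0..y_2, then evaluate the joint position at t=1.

y_0=-4 y_1=-2 y_2=-1
S(1) = -29/10

y_0 = S_0(0) = a_0 = -4
y_1 = S_1(0) = a_1 = -2
y_2 = S_1(3) = -1
t_q=1 is in segment 0 (τ=1); S_0(τ)=-29/10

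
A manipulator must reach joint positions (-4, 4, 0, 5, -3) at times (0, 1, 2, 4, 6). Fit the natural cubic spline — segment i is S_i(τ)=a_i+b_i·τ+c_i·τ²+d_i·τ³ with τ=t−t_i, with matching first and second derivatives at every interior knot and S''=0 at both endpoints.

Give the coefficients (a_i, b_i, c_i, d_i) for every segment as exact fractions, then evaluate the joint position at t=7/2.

  seg 0: a=-4 b=1937/168 c=0 d=-593/168
  seg 1: a=4 b=79/84 c=-593/56 d=949/168
  seg 2: a=0 b=-79/24 c=89/14 d=-1163/672
  seg 3: a=5 b=115/84 c=-451/112 d=451/672
S(7/2) = 6317/1792

Δ: Δ0=8, Δ1=-4, Δ2=5/2, Δ3=-4
row 1: diag=4, rhs=-72; c'=1/4, d'=-18
row 2: denom=6−1·1/4=23/4; d'=(39−1·-18)/(23/4)=228/23
row 3: denom=8−2·8/23=168/23; d'=(-39−2·228/23)/(168/23)=-451/56
back: M3=-451/56
back: M2=228/23−8/23·-451/56=89/7
back: M1=-18−1/4·89/7=-593/28
M: M0=0, M1=-593/28, M2=89/7, M3=-451/56, M4=0
seg 0: a=-4, c=M0/2=0, d=(M1−M0)/(6·1)=-593/168, b=Δ0−h0·(2M0+M1)/6=1937/168
seg 1: a=4, c=M1/2=-593/56, d=(M2−M1)/(6·1)=949/168, b=Δ1−h1·(2M1+M2)/6=79/84
seg 2: a=0, c=M2/2=89/14, d=(M3−M2)/(6·2)=-1163/672, b=Δ2−h2·(2M2+M3)/6=-79/24
seg 3: a=5, c=M3/2=-451/112, d=(M4−M3)/(6·2)=451/672, b=Δ3−h3·(2M3+M4)/6=115/84
t_q=7/2 → seg 2, τ=3/2; S=0+-79/24·τ+89/14·τ²+-1163/672·τ³=6317/1792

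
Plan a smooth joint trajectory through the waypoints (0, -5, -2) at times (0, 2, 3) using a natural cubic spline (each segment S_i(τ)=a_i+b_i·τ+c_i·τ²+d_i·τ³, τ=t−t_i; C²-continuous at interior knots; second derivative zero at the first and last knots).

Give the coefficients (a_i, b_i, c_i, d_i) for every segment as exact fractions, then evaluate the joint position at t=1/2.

Δ: Δ0=-5/2, Δ1=3
row 1: diag=6, rhs=33; c'=1/6, d'=11/2
back: M1=11/2
M: M0=0, M1=11/2, M2=0
seg 0: a=0, c=M0/2=0, d=(M1−M0)/(6·2)=11/24, b=Δ0−h0·(2M0+M1)/6=-13/3
seg 1: a=-5, c=M1/2=11/4, d=(M2−M1)/(6·1)=-11/12, b=Δ1−h1·(2M1+M2)/6=7/6
t_q=1/2 → seg 0, τ=1/2; S=0+-13/3·τ+0·τ²+11/24·τ³=-135/64

  seg 0: a=0 b=-13/3 c=0 d=11/24
  seg 1: a=-5 b=7/6 c=11/4 d=-11/12
S(1/2) = -135/64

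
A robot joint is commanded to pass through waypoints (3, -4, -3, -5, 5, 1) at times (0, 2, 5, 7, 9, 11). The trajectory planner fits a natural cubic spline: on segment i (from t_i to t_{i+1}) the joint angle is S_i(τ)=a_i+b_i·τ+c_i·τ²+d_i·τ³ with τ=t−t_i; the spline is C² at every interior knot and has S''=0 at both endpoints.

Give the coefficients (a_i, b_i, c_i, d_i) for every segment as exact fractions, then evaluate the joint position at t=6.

  seg 0: a=3 b=-35353/7710 c=0 d=1046/3855
  seg 1: a=-4 b=-10249/7710 c=2092/1285 d=-8279/23130
  seg 2: a=-3 b=-4724/3855 c=-819/514 d=6577/7710
  seg 3: a=-5 b=10168/3855 c=9059/2570 d=-1807/1542
  seg 4: a=5 b=10312/3855 c=-9011/2570 d=9011/15420
S(6) = -6381/1285

Δ: Δ0=-7/2, Δ1=1/3, Δ2=-1, Δ3=5, Δ4=-2
row 1: diag=10, rhs=23; c'=3/10, d'=23/10
row 2: denom=10−3·3/10=91/10; d'=(-8−3·23/10)/(91/10)=-149/91
row 3: denom=8−2·20/91=688/91; d'=(36−2·-149/91)/(688/91)=1787/344
row 4: denom=8−2·91/344=1285/172; d'=(-42−2·1787/344)/(1285/172)=-9011/1285
back: M4=-9011/1285
back: M3=1787/344−91/344·-9011/1285=9059/1285
back: M2=-149/91−20/91·9059/1285=-819/257
back: M1=23/10−3/10·-819/257=4184/1285
M: M0=0, M1=4184/1285, M2=-819/257, M3=9059/1285, M4=-9011/1285, M5=0
seg 0: a=3, c=M0/2=0, d=(M1−M0)/(6·2)=1046/3855, b=Δ0−h0·(2M0+M1)/6=-35353/7710
seg 1: a=-4, c=M1/2=2092/1285, d=(M2−M1)/(6·3)=-8279/23130, b=Δ1−h1·(2M1+M2)/6=-10249/7710
seg 2: a=-3, c=M2/2=-819/514, d=(M3−M2)/(6·2)=6577/7710, b=Δ2−h2·(2M2+M3)/6=-4724/3855
seg 3: a=-5, c=M3/2=9059/2570, d=(M4−M3)/(6·2)=-1807/1542, b=Δ3−h3·(2M3+M4)/6=10168/3855
seg 4: a=5, c=M4/2=-9011/2570, d=(M5−M4)/(6·2)=9011/15420, b=Δ4−h4·(2M4+M5)/6=10312/3855
t_q=6 → seg 2, τ=1; S=-3+-4724/3855·τ+-819/514·τ²+6577/7710·τ³=-6381/1285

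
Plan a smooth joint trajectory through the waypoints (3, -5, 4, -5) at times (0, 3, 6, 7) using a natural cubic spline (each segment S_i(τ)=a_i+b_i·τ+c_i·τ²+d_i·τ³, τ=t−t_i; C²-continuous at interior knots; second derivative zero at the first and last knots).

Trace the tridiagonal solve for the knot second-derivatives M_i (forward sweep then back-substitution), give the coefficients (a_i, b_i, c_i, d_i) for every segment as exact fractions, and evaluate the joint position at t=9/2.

  seg 0: a=3 b=-476/87 c=0 d=244/783
  seg 1: a=-5 b=256/87 c=244/87 d=-727/783
  seg 2: a=4 b=-461/87 c=-161/29 d=161/87
S(9/2) = 601/232

Δ: Δ0=-8/3, Δ1=3, Δ2=-9
row 1: diag=12, rhs=34; c'=1/4, d'=17/6
row 2: denom=8−3·1/4=29/4; d'=(-72−3·17/6)/(29/4)=-322/29
back: M2=-322/29
back: M1=17/6−1/4·-322/29=488/87
M: M0=0, M1=488/87, M2=-322/29, M3=0
seg 0: a=3, c=M0/2=0, d=(M1−M0)/(6·3)=244/783, b=Δ0−h0·(2M0+M1)/6=-476/87
seg 1: a=-5, c=M1/2=244/87, d=(M2−M1)/(6·3)=-727/783, b=Δ1−h1·(2M1+M2)/6=256/87
seg 2: a=4, c=M2/2=-161/29, d=(M3−M2)/(6·1)=161/87, b=Δ2−h2·(2M2+M3)/6=-461/87
t_q=9/2 → seg 1, τ=3/2; S=-5+256/87·τ+244/87·τ²+-727/783·τ³=601/232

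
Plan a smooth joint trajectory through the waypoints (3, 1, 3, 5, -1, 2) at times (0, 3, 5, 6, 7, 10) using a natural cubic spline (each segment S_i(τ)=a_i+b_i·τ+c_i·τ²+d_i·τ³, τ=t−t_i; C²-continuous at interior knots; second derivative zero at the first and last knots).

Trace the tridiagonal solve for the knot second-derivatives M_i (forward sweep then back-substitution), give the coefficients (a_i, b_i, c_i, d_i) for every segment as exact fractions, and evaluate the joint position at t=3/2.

  seg 0: a=3 b=-691/828 c=0 d=139/7452
  seg 1: a=1 b=-137/414 c=139/828 d=103/414
  seg 2: a=3 b=153/46 c=1375/828 d=-2473/828
  seg 3: a=5 b=-1915/828 c=-1511/207 d=997/276
  seg 4: a=-1 b=-2515/414 c=2929/828 d=-2929/7452
S(3/2) = 1333/736

Δ: Δ0=-2/3, Δ1=1, Δ2=2, Δ3=-6, Δ4=1
row 1: diag=10, rhs=10; c'=1/5, d'=1
row 2: denom=6−2·1/5=28/5; d'=(6−2·1)/(28/5)=5/7
row 3: denom=4−1·5/28=107/28; d'=(-48−1·5/7)/(107/28)=-1364/107
row 4: denom=8−1·28/107=828/107; d'=(42−1·-1364/107)/(828/107)=2929/414
back: M4=2929/414
back: M3=-1364/107−28/107·2929/414=-3022/207
back: M2=5/7−5/28·-3022/207=1375/414
back: M1=1−1/5·1375/414=139/414
M: M0=0, M1=139/414, M2=1375/414, M3=-3022/207, M4=2929/414, M5=0
seg 0: a=3, c=M0/2=0, d=(M1−M0)/(6·3)=139/7452, b=Δ0−h0·(2M0+M1)/6=-691/828
seg 1: a=1, c=M1/2=139/828, d=(M2−M1)/(6·2)=103/414, b=Δ1−h1·(2M1+M2)/6=-137/414
seg 2: a=3, c=M2/2=1375/828, d=(M3−M2)/(6·1)=-2473/828, b=Δ2−h2·(2M2+M3)/6=153/46
seg 3: a=5, c=M3/2=-1511/207, d=(M4−M3)/(6·1)=997/276, b=Δ3−h3·(2M3+M4)/6=-1915/828
seg 4: a=-1, c=M4/2=2929/828, d=(M5−M4)/(6·3)=-2929/7452, b=Δ4−h4·(2M4+M5)/6=-2515/414
t_q=3/2 → seg 0, τ=3/2; S=3+-691/828·τ+0·τ²+139/7452·τ³=1333/736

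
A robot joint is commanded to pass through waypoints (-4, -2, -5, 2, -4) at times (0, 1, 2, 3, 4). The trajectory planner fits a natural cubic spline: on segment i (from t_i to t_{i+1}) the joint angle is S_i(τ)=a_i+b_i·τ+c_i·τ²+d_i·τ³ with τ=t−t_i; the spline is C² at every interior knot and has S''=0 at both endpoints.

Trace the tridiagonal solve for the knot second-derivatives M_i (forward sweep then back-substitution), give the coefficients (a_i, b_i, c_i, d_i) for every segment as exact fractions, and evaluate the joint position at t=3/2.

  seg 0: a=-4 b=30/7 c=0 d=-16/7
  seg 1: a=-2 b=-18/7 c=-48/7 d=45/7
  seg 2: a=-5 b=3 c=87/7 d=-59/7
  seg 3: a=2 b=18/7 c=-90/7 d=30/7
S(3/2) = -235/56

Δ: Δ0=2, Δ1=-3, Δ2=7, Δ3=-6
row 1: diag=4, rhs=-30; c'=1/4, d'=-15/2
row 2: denom=4−1·1/4=15/4; d'=(60−1·-15/2)/(15/4)=18
row 3: denom=4−1·4/15=56/15; d'=(-78−1·18)/(56/15)=-180/7
back: M3=-180/7
back: M2=18−4/15·-180/7=174/7
back: M1=-15/2−1/4·174/7=-96/7
M: M0=0, M1=-96/7, M2=174/7, M3=-180/7, M4=0
seg 0: a=-4, c=M0/2=0, d=(M1−M0)/(6·1)=-16/7, b=Δ0−h0·(2M0+M1)/6=30/7
seg 1: a=-2, c=M1/2=-48/7, d=(M2−M1)/(6·1)=45/7, b=Δ1−h1·(2M1+M2)/6=-18/7
seg 2: a=-5, c=M2/2=87/7, d=(M3−M2)/(6·1)=-59/7, b=Δ2−h2·(2M2+M3)/6=3
seg 3: a=2, c=M3/2=-90/7, d=(M4−M3)/(6·1)=30/7, b=Δ3−h3·(2M3+M4)/6=18/7
t_q=3/2 → seg 1, τ=1/2; S=-2+-18/7·τ+-48/7·τ²+45/7·τ³=-235/56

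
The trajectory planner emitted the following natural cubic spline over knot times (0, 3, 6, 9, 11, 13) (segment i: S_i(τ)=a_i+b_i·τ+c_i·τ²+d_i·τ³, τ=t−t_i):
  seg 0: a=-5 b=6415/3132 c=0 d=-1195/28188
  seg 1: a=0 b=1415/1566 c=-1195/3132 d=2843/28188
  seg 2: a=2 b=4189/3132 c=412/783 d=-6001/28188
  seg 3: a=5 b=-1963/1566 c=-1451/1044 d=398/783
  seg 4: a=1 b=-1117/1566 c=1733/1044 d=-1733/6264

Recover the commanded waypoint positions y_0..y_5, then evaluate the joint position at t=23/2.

y_0 = S_0(0) = a_0 = -5
y_1 = S_1(0) = a_1 = 0
y_2 = S_2(0) = a_2 = 2
y_3 = S_3(0) = a_3 = 5
y_4 = S_4(0) = a_4 = 1
y_5 = S_4(2) = 4
t_q=23/2 is in segment 4 (τ=1/2); S_4(τ)=17101/16704

y_0=-5 y_1=0 y_2=2 y_3=5 y_4=1 y_5=4
S(23/2) = 17101/16704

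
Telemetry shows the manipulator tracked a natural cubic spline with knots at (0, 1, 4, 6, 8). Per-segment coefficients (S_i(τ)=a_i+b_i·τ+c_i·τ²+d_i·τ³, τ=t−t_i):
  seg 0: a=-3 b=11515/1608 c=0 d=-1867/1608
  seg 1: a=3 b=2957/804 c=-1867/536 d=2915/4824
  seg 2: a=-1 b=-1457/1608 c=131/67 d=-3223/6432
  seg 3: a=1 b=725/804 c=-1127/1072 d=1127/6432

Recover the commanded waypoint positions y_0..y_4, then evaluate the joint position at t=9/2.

y_0 = S_0(0) = a_0 = -3
y_1 = S_1(0) = a_1 = 3
y_2 = S_2(0) = a_2 = -1
y_3 = S_3(0) = a_3 = 1
y_4 = S_3(2) = 0
t_q=9/2 is in segment 2 (τ=1/2); S_2(τ)=-17613/17152

y_0=-3 y_1=3 y_2=-1 y_3=1 y_4=0
S(9/2) = -17613/17152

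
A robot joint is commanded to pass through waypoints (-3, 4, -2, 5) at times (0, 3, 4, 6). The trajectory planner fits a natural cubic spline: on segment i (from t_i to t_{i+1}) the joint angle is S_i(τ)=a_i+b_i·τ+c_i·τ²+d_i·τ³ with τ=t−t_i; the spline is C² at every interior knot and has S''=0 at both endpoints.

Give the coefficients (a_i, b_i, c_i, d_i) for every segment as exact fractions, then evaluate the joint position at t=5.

  seg 0: a=-3 b=1729/282 c=0 d=-119/282
  seg 1: a=4 b=-742/141 c=-357/94 d=863/282
  seg 2: a=-2 b=-1037/282 c=253/47 d=-253/282
S(5) = -56/47

Δ: Δ0=7/3, Δ1=-6, Δ2=7/2
row 1: diag=8, rhs=-50; c'=1/8, d'=-25/4
row 2: denom=6−1·1/8=47/8; d'=(57−1·-25/4)/(47/8)=506/47
back: M2=506/47
back: M1=-25/4−1/8·506/47=-357/47
M: M0=0, M1=-357/47, M2=506/47, M3=0
seg 0: a=-3, c=M0/2=0, d=(M1−M0)/(6·3)=-119/282, b=Δ0−h0·(2M0+M1)/6=1729/282
seg 1: a=4, c=M1/2=-357/94, d=(M2−M1)/(6·1)=863/282, b=Δ1−h1·(2M1+M2)/6=-742/141
seg 2: a=-2, c=M2/2=253/47, d=(M3−M2)/(6·2)=-253/282, b=Δ2−h2·(2M2+M3)/6=-1037/282
t_q=5 → seg 2, τ=1; S=-2+-1037/282·τ+253/47·τ²+-253/282·τ³=-56/47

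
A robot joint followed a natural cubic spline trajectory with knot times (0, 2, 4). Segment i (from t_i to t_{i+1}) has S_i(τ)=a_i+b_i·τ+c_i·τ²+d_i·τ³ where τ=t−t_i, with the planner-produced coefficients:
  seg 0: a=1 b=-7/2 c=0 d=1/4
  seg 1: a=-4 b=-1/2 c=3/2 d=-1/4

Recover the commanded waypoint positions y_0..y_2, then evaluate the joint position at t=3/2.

y_0 = S_0(0) = a_0 = 1
y_1 = S_1(0) = a_1 = -4
y_2 = S_1(2) = -1
t_q=3/2 is in segment 0 (τ=3/2); S_0(τ)=-109/32

y_0=1 y_1=-4 y_2=-1
S(3/2) = -109/32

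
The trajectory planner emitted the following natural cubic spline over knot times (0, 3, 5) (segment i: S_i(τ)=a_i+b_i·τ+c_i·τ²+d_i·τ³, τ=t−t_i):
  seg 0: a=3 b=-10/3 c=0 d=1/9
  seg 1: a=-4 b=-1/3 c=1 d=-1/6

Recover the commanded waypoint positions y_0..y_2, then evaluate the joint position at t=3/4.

y_0=3 y_1=-4 y_2=-2
S(3/4) = 35/64

y_0 = S_0(0) = a_0 = 3
y_1 = S_1(0) = a_1 = -4
y_2 = S_1(2) = -2
t_q=3/4 is in segment 0 (τ=3/4); S_0(τ)=35/64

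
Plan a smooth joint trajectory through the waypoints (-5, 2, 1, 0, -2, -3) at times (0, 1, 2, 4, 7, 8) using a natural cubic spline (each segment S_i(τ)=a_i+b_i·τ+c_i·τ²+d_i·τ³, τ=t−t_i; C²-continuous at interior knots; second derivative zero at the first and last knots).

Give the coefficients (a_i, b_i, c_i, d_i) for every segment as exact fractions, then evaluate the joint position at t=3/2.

  seg 0: a=-5 b=82339/9030 c=0 d=-19129/9030
  seg 1: a=2 b=12476/4515 c=-19129/3010 d=4681/1806
  seg 2: a=1 b=-2801/1290 c=2138/1505 d=-2641/9030
  seg 3: a=0 b=13/9030 c=-503/1505 d=1007/27090
  seg 4: a=-2 b=-4516/4515 c=1/3010 d=-1/9030
S(3/2) = 50973/24080

Δ: Δ0=7, Δ1=-1, Δ2=-1/2, Δ3=-2/3, Δ4=-1
row 1: diag=4, rhs=-48; c'=1/4, d'=-12
row 2: denom=6−1·1/4=23/4; d'=(3−1·-12)/(23/4)=60/23
row 3: denom=10−2·8/23=214/23; d'=(-1−2·60/23)/(214/23)=-143/214
row 4: denom=8−3·69/214=1505/214; d'=(-2−3·-143/214)/(1505/214)=1/1505
back: M4=1/1505
back: M3=-143/214−69/214·1/1505=-1006/1505
back: M2=60/23−8/23·-1006/1505=4276/1505
back: M1=-12−1/4·4276/1505=-19129/1505
M: M0=0, M1=-19129/1505, M2=4276/1505, M3=-1006/1505, M4=1/1505, M5=0
seg 0: a=-5, c=M0/2=0, d=(M1−M0)/(6·1)=-19129/9030, b=Δ0−h0·(2M0+M1)/6=82339/9030
seg 1: a=2, c=M1/2=-19129/3010, d=(M2−M1)/(6·1)=4681/1806, b=Δ1−h1·(2M1+M2)/6=12476/4515
seg 2: a=1, c=M2/2=2138/1505, d=(M3−M2)/(6·2)=-2641/9030, b=Δ2−h2·(2M2+M3)/6=-2801/1290
seg 3: a=0, c=M3/2=-503/1505, d=(M4−M3)/(6·3)=1007/27090, b=Δ3−h3·(2M3+M4)/6=13/9030
seg 4: a=-2, c=M4/2=1/3010, d=(M5−M4)/(6·1)=-1/9030, b=Δ4−h4·(2M4+M5)/6=-4516/4515
t_q=3/2 → seg 1, τ=1/2; S=2+12476/4515·τ+-19129/3010·τ²+4681/1806·τ³=50973/24080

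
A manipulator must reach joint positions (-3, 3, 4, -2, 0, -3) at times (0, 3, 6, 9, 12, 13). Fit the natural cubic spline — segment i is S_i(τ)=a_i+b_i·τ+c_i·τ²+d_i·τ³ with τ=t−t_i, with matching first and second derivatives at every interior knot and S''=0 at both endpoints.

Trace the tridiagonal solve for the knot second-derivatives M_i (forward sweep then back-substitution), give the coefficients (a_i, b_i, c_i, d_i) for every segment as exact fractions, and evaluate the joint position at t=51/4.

  seg 0: a=-3 b=886/403 c=0 d=-80/3627
  seg 1: a=3 b=646/403 c=-80/403 d=-815/10881
  seg 2: a=4 b=-649/403 c=-1055/1209 d=898/3627
  seg 3: a=-2 b=-5/31 c=1639/1209 d=-3916/10881
  seg 4: a=0 b=-703/403 c=-759/403 d=253/403
S(51/4) = -54237/25792

Δ: Δ0=2, Δ1=1/3, Δ2=-2, Δ3=2/3, Δ4=-3
row 1: diag=12, rhs=-10; c'=1/4, d'=-5/6
row 2: denom=12−3·1/4=45/4; d'=(-14−3·-5/6)/(45/4)=-46/45
row 3: denom=12−3·4/15=56/5; d'=(16−3·-46/45)/(56/5)=143/84
row 4: denom=8−3·15/56=403/56; d'=(-22−3·143/84)/(403/56)=-1518/403
back: M4=-1518/403
back: M3=143/84−15/56·-1518/403=3278/1209
back: M2=-46/45−4/15·3278/1209=-2110/1209
back: M1=-5/6−1/4·-2110/1209=-160/403
M: M0=0, M1=-160/403, M2=-2110/1209, M3=3278/1209, M4=-1518/403, M5=0
seg 0: a=-3, c=M0/2=0, d=(M1−M0)/(6·3)=-80/3627, b=Δ0−h0·(2M0+M1)/6=886/403
seg 1: a=3, c=M1/2=-80/403, d=(M2−M1)/(6·3)=-815/10881, b=Δ1−h1·(2M1+M2)/6=646/403
seg 2: a=4, c=M2/2=-1055/1209, d=(M3−M2)/(6·3)=898/3627, b=Δ2−h2·(2M2+M3)/6=-649/403
seg 3: a=-2, c=M3/2=1639/1209, d=(M4−M3)/(6·3)=-3916/10881, b=Δ3−h3·(2M3+M4)/6=-5/31
seg 4: a=0, c=M4/2=-759/403, d=(M5−M4)/(6·1)=253/403, b=Δ4−h4·(2M4+M5)/6=-703/403
t_q=51/4 → seg 4, τ=3/4; S=0+-703/403·τ+-759/403·τ²+253/403·τ³=-54237/25792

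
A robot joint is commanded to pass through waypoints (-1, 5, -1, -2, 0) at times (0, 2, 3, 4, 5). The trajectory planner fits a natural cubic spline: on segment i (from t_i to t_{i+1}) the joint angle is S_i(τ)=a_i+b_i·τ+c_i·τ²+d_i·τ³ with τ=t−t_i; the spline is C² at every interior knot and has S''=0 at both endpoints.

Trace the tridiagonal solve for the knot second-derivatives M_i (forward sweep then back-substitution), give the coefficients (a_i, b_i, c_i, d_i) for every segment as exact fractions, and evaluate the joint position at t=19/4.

Δ: Δ0=3, Δ1=-6, Δ2=-1, Δ3=2
row 1: diag=6, rhs=-54; c'=1/6, d'=-9
row 2: denom=4−1·1/6=23/6; d'=(30−1·-9)/(23/6)=234/23
row 3: denom=4−1·6/23=86/23; d'=(18−1·234/23)/(86/23)=90/43
back: M3=90/43
back: M2=234/23−6/23·90/43=414/43
back: M1=-9−1/6·414/43=-456/43
M: M0=0, M1=-456/43, M2=414/43, M3=90/43, M4=0
seg 0: a=-1, c=M0/2=0, d=(M1−M0)/(6·2)=-38/43, b=Δ0−h0·(2M0+M1)/6=281/43
seg 1: a=5, c=M1/2=-228/43, d=(M2−M1)/(6·1)=145/43, b=Δ1−h1·(2M1+M2)/6=-175/43
seg 2: a=-1, c=M2/2=207/43, d=(M3−M2)/(6·1)=-54/43, b=Δ2−h2·(2M2+M3)/6=-196/43
seg 3: a=-2, c=M3/2=45/43, d=(M4−M3)/(6·1)=-15/43, b=Δ3−h3·(2M3+M4)/6=56/43
t_q=19/4 → seg 3, τ=3/4; S=-2+56/43·τ+45/43·τ²+-15/43·τ³=-1601/2752

  seg 0: a=-1 b=281/43 c=0 d=-38/43
  seg 1: a=5 b=-175/43 c=-228/43 d=145/43
  seg 2: a=-1 b=-196/43 c=207/43 d=-54/43
  seg 3: a=-2 b=56/43 c=45/43 d=-15/43
S(19/4) = -1601/2752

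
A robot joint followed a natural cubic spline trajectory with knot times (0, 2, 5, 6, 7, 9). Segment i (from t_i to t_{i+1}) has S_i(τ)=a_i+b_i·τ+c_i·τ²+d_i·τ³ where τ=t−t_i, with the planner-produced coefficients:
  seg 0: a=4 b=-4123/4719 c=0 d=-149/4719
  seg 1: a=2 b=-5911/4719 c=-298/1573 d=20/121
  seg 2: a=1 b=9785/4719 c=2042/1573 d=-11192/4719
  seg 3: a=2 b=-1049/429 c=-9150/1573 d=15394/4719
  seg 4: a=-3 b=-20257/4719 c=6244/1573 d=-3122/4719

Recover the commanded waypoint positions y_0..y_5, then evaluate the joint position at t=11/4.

y_0=4 y_1=2 y_2=1 y_3=2 y_4=-3 y_5=-1
S(11/4) = 25765/25168

y_0 = S_0(0) = a_0 = 4
y_1 = S_1(0) = a_1 = 2
y_2 = S_2(0) = a_2 = 1
y_3 = S_3(0) = a_3 = 2
y_4 = S_4(0) = a_4 = -3
y_5 = S_4(2) = -1
t_q=11/4 is in segment 1 (τ=3/4); S_1(τ)=25765/25168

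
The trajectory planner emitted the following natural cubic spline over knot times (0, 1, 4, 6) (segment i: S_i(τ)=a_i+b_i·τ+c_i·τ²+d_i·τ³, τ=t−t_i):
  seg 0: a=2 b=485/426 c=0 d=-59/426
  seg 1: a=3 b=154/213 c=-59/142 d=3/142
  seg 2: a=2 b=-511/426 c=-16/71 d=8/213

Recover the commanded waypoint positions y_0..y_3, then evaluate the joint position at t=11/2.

y_0 = S_0(0) = a_0 = 2
y_1 = S_1(0) = a_1 = 3
y_2 = S_2(0) = a_2 = 2
y_3 = S_2(2) = -1
t_q=11/2 is in segment 2 (τ=3/2); S_2(τ)=-51/284

y_0=2 y_1=3 y_2=2 y_3=-1
S(11/2) = -51/284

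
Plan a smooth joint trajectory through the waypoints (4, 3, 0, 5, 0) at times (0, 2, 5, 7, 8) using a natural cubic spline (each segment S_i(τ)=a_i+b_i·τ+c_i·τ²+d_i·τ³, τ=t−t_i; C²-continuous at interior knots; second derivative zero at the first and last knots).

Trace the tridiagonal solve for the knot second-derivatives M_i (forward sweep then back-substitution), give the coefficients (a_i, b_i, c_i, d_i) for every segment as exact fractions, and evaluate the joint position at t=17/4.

Δ: Δ0=-1/2, Δ1=-1, Δ2=5/2, Δ3=-5
row 1: diag=10, rhs=-3; c'=3/10, d'=-3/10
row 2: denom=10−3·3/10=91/10; d'=(21−3·-3/10)/(91/10)=219/91
row 3: denom=6−2·20/91=506/91; d'=(-45−2·219/91)/(506/91)=-4533/506
back: M3=-4533/506
back: M2=219/91−20/91·-4533/506=1107/253
back: M1=-3/10−3/10·1107/253=-408/253
M: M0=0, M1=-408/253, M2=1107/253, M3=-4533/506, M4=0
seg 0: a=4, c=M0/2=0, d=(M1−M0)/(6·2)=-34/253, b=Δ0−h0·(2M0+M1)/6=19/506
seg 1: a=3, c=M1/2=-204/253, d=(M2−M1)/(6·3)=505/1518, b=Δ1−h1·(2M1+M2)/6=-797/506
seg 2: a=0, c=M2/2=1107/506, d=(M3−M2)/(6·2)=-2249/2024, b=Δ2−h2·(2M2+M3)/6=650/253
seg 3: a=5, c=M3/2=-4533/1012, d=(M4−M3)/(6·1)=1511/1012, b=Δ3−h3·(2M3+M4)/6=-1019/506
t_q=17/4 → seg 1, τ=9/4; S=3+-797/506·τ+-204/253·τ²+505/1518·τ³=-2463/2944

  seg 0: a=4 b=19/506 c=0 d=-34/253
  seg 1: a=3 b=-797/506 c=-204/253 d=505/1518
  seg 2: a=0 b=650/253 c=1107/506 d=-2249/2024
  seg 3: a=5 b=-1019/506 c=-4533/1012 d=1511/1012
S(17/4) = -2463/2944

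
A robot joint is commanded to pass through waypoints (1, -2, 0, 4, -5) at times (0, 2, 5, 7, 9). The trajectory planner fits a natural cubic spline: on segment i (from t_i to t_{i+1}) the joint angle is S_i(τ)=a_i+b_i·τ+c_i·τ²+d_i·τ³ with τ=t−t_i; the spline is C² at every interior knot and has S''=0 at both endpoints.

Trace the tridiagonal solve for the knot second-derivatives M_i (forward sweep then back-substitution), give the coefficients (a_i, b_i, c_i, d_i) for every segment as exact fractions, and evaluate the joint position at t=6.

  seg 0: a=1 b=-1829/1032 c=0 d=281/4128
  seg 1: a=-2 b=-493/516 c=281/688 d=91/2064
  seg 2: a=0 b=5543/2064 c=277/344 d=-4739/8256
  seg 3: a=4 b=-1013/1032 c=-3631/1376 d=3631/8256
S(6) = 8027/2752

Δ: Δ0=-3/2, Δ1=2/3, Δ2=2, Δ3=-9/2
row 1: diag=10, rhs=13; c'=3/10, d'=13/10
row 2: denom=10−3·3/10=91/10; d'=(8−3·13/10)/(91/10)=41/91
row 3: denom=8−2·20/91=688/91; d'=(-39−2·41/91)/(688/91)=-3631/688
back: M3=-3631/688
back: M2=41/91−20/91·-3631/688=277/172
back: M1=13/10−3/10·277/172=281/344
M: M0=0, M1=281/344, M2=277/172, M3=-3631/688, M4=0
seg 0: a=1, c=M0/2=0, d=(M1−M0)/(6·2)=281/4128, b=Δ0−h0·(2M0+M1)/6=-1829/1032
seg 1: a=-2, c=M1/2=281/688, d=(M2−M1)/(6·3)=91/2064, b=Δ1−h1·(2M1+M2)/6=-493/516
seg 2: a=0, c=M2/2=277/344, d=(M3−M2)/(6·2)=-4739/8256, b=Δ2−h2·(2M2+M3)/6=5543/2064
seg 3: a=4, c=M3/2=-3631/1376, d=(M4−M3)/(6·2)=3631/8256, b=Δ3−h3·(2M3+M4)/6=-1013/1032
t_q=6 → seg 2, τ=1; S=0+5543/2064·τ+277/344·τ²+-4739/8256·τ³=8027/2752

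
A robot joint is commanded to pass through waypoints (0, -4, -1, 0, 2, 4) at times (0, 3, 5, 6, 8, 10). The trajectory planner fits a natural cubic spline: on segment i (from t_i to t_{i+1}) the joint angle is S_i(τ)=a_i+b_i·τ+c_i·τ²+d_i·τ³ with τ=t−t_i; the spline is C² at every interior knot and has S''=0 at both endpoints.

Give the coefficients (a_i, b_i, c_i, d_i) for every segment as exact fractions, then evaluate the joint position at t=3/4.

  seg 0: a=0 b=-4115/1788 c=0 d=577/5364
  seg 1: a=-4 b=539/894 c=577/596 d=-929/3576
  seg 2: a=-1 b=607/447 c=-88/149 d=104/447
  seg 3: a=0 b=391/447 c=16/149 d=-10/447
  seg 4: a=2 b=463/447 c=-4/149 d=2/447
S(3/4) = -64109/38144

Δ: Δ0=-4/3, Δ1=3/2, Δ2=1, Δ3=1, Δ4=1
row 1: diag=10, rhs=17; c'=1/5, d'=17/10
row 2: denom=6−2·1/5=28/5; d'=(-3−2·17/10)/(28/5)=-8/7
row 3: denom=6−1·5/28=163/28; d'=(0−1·-8/7)/(163/28)=32/163
row 4: denom=8−2·56/163=1192/163; d'=(0−2·32/163)/(1192/163)=-8/149
back: M4=-8/149
back: M3=32/163−56/163·-8/149=32/149
back: M2=-8/7−5/28·32/149=-176/149
back: M1=17/10−1/5·-176/149=577/298
M: M0=0, M1=577/298, M2=-176/149, M3=32/149, M4=-8/149, M5=0
seg 0: a=0, c=M0/2=0, d=(M1−M0)/(6·3)=577/5364, b=Δ0−h0·(2M0+M1)/6=-4115/1788
seg 1: a=-4, c=M1/2=577/596, d=(M2−M1)/(6·2)=-929/3576, b=Δ1−h1·(2M1+M2)/6=539/894
seg 2: a=-1, c=M2/2=-88/149, d=(M3−M2)/(6·1)=104/447, b=Δ2−h2·(2M2+M3)/6=607/447
seg 3: a=0, c=M3/2=16/149, d=(M4−M3)/(6·2)=-10/447, b=Δ3−h3·(2M3+M4)/6=391/447
seg 4: a=2, c=M4/2=-4/149, d=(M5−M4)/(6·2)=2/447, b=Δ4−h4·(2M4+M5)/6=463/447
t_q=3/4 → seg 0, τ=3/4; S=0+-4115/1788·τ+0·τ²+577/5364·τ³=-64109/38144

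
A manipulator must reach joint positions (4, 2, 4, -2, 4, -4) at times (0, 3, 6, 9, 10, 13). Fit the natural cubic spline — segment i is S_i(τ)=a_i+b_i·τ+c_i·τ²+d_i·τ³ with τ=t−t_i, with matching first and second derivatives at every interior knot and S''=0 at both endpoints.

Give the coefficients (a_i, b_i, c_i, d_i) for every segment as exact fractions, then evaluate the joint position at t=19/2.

  seg 0: a=4 b=-1256/849 c=0 d=230/2547
  seg 1: a=2 b=814/849 c=230/283 d=-2318/7641
  seg 2: a=4 b=-2000/849 c=-1628/849 d=5186/7641
  seg 3: a=-2 b=3790/849 c=1186/283 d=-2254/849
  seg 4: a=4 b=4144/849 c=-1068/283 d=356/849
S(19/2) = 1073/1132

Δ: Δ0=-2/3, Δ1=2/3, Δ2=-2, Δ3=6, Δ4=-8/3
row 1: diag=12, rhs=8; c'=1/4, d'=2/3
row 2: denom=12−3·1/4=45/4; d'=(-16−3·2/3)/(45/4)=-8/5
row 3: denom=8−3·4/15=36/5; d'=(48−3·-8/5)/(36/5)=22/3
row 4: denom=8−1·5/36=283/36; d'=(-52−1·22/3)/(283/36)=-2136/283
back: M4=-2136/283
back: M3=22/3−5/36·-2136/283=2372/283
back: M2=-8/5−4/15·2372/283=-3256/849
back: M1=2/3−1/4·-3256/849=460/283
M: M0=0, M1=460/283, M2=-3256/849, M3=2372/283, M4=-2136/283, M5=0
seg 0: a=4, c=M0/2=0, d=(M1−M0)/(6·3)=230/2547, b=Δ0−h0·(2M0+M1)/6=-1256/849
seg 1: a=2, c=M1/2=230/283, d=(M2−M1)/(6·3)=-2318/7641, b=Δ1−h1·(2M1+M2)/6=814/849
seg 2: a=4, c=M2/2=-1628/849, d=(M3−M2)/(6·3)=5186/7641, b=Δ2−h2·(2M2+M3)/6=-2000/849
seg 3: a=-2, c=M3/2=1186/283, d=(M4−M3)/(6·1)=-2254/849, b=Δ3−h3·(2M3+M4)/6=3790/849
seg 4: a=4, c=M4/2=-1068/283, d=(M5−M4)/(6·3)=356/849, b=Δ4−h4·(2M4+M5)/6=4144/849
t_q=19/2 → seg 3, τ=1/2; S=-2+3790/849·τ+1186/283·τ²+-2254/849·τ³=1073/1132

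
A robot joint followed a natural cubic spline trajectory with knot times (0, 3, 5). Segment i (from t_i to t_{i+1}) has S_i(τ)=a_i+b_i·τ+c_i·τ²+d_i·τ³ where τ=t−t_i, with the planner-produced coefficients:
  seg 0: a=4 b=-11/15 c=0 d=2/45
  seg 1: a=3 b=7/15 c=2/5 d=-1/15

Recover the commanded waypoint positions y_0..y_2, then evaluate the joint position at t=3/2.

y_0 = S_0(0) = a_0 = 4
y_1 = S_1(0) = a_1 = 3
y_2 = S_1(2) = 5
t_q=3/2 is in segment 0 (τ=3/2); S_0(τ)=61/20

y_0=4 y_1=3 y_2=5
S(3/2) = 61/20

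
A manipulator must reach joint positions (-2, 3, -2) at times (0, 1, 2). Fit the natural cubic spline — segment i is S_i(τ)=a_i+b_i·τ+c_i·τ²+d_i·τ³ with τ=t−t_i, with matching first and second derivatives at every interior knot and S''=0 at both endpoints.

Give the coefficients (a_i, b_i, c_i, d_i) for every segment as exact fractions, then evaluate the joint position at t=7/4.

Δ: Δ0=5, Δ1=-5
row 1: diag=4, rhs=-60; c'=1/4, d'=-15
back: M1=-15
M: M0=0, M1=-15, M2=0
seg 0: a=-2, c=M0/2=0, d=(M1−M0)/(6·1)=-5/2, b=Δ0−h0·(2M0+M1)/6=15/2
seg 1: a=3, c=M1/2=-15/2, d=(M2−M1)/(6·1)=5/2, b=Δ1−h1·(2M1+M2)/6=0
t_q=7/4 → seg 1, τ=3/4; S=3+0·τ+-15/2·τ²+5/2·τ³=-21/128

  seg 0: a=-2 b=15/2 c=0 d=-5/2
  seg 1: a=3 b=0 c=-15/2 d=5/2
S(7/4) = -21/128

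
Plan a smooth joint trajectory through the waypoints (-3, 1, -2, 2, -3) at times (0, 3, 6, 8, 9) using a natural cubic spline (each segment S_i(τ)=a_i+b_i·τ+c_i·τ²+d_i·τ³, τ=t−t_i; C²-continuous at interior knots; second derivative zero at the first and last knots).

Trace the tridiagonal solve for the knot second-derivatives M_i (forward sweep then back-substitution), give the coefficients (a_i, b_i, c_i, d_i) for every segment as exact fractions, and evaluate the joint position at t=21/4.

  seg 0: a=-3 b=752/309 c=0 d=-340/2781
  seg 1: a=1 b=-268/309 c=-340/309 d=979/2781
  seg 2: a=-2 b=629/309 c=213/103 d=-1289/1236
  seg 3: a=2 b=-682/309 c=-863/206 d=863/618
S(21/4) = -16559/6592

Δ: Δ0=4/3, Δ1=-1, Δ2=2, Δ3=-5
row 1: diag=12, rhs=-14; c'=1/4, d'=-7/6
row 2: denom=10−3·1/4=37/4; d'=(18−3·-7/6)/(37/4)=86/37
row 3: denom=6−2·8/37=206/37; d'=(-42−2·86/37)/(206/37)=-863/103
back: M3=-863/103
back: M2=86/37−8/37·-863/103=426/103
back: M1=-7/6−1/4·426/103=-680/309
M: M0=0, M1=-680/309, M2=426/103, M3=-863/103, M4=0
seg 0: a=-3, c=M0/2=0, d=(M1−M0)/(6·3)=-340/2781, b=Δ0−h0·(2M0+M1)/6=752/309
seg 1: a=1, c=M1/2=-340/309, d=(M2−M1)/(6·3)=979/2781, b=Δ1−h1·(2M1+M2)/6=-268/309
seg 2: a=-2, c=M2/2=213/103, d=(M3−M2)/(6·2)=-1289/1236, b=Δ2−h2·(2M2+M3)/6=629/309
seg 3: a=2, c=M3/2=-863/206, d=(M4−M3)/(6·1)=863/618, b=Δ3−h3·(2M3+M4)/6=-682/309
t_q=21/4 → seg 1, τ=9/4; S=1+-268/309·τ+-340/309·τ²+979/2781·τ³=-16559/6592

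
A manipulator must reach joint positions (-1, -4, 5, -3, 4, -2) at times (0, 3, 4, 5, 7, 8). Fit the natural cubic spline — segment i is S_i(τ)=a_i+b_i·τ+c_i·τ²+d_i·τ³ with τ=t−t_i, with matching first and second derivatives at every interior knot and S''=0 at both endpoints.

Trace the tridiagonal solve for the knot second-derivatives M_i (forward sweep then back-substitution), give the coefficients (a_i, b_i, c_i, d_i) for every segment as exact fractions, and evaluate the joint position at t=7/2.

  seg 0: a=-1 b=-1625/236 c=0 d=463/708
  seg 1: a=-4 b=1271/118 c=1389/236 d=-1807/236
  seg 2: a=5 b=-101/236 c=-1008/59 d=2245/236
  seg 3: a=-3 b=-715/118 c=2703/236 d=-1575/472
  seg 4: a=4 b=-17/59 c=-1011/118 d=337/118
S(7/2) = 3587/1888

Δ: Δ0=-1, Δ1=9, Δ2=-8, Δ3=7/2, Δ4=-6
row 1: diag=8, rhs=60; c'=1/8, d'=15/2
row 2: denom=4−1·1/8=31/8; d'=(-102−1·15/2)/(31/8)=-876/31
row 3: denom=6−1·8/31=178/31; d'=(69−1·-876/31)/(178/31)=3015/178
row 4: denom=6−2·31/89=472/89; d'=(-57−2·3015/178)/(472/89)=-1011/59
back: M4=-1011/59
back: M3=3015/178−31/89·-1011/59=2703/118
back: M2=-876/31−8/31·2703/118=-2016/59
back: M1=15/2−1/8·-2016/59=1389/118
M: M0=0, M1=1389/118, M2=-2016/59, M3=2703/118, M4=-1011/59, M5=0
seg 0: a=-1, c=M0/2=0, d=(M1−M0)/(6·3)=463/708, b=Δ0−h0·(2M0+M1)/6=-1625/236
seg 1: a=-4, c=M1/2=1389/236, d=(M2−M1)/(6·1)=-1807/236, b=Δ1−h1·(2M1+M2)/6=1271/118
seg 2: a=5, c=M2/2=-1008/59, d=(M3−M2)/(6·1)=2245/236, b=Δ2−h2·(2M2+M3)/6=-101/236
seg 3: a=-3, c=M3/2=2703/236, d=(M4−M3)/(6·2)=-1575/472, b=Δ3−h3·(2M3+M4)/6=-715/118
seg 4: a=4, c=M4/2=-1011/118, d=(M5−M4)/(6·1)=337/118, b=Δ4−h4·(2M4+M5)/6=-17/59
t_q=7/2 → seg 1, τ=1/2; S=-4+1271/118·τ+1389/236·τ²+-1807/236·τ³=3587/1888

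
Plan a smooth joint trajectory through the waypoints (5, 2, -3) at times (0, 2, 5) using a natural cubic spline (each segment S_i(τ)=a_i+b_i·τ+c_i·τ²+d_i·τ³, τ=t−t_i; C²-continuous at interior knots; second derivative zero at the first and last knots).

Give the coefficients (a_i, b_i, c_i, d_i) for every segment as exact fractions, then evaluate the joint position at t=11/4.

Δ: Δ0=-3/2, Δ1=-5/3
row 1: diag=10, rhs=-1; c'=3/10, d'=-1/10
back: M1=-1/10
M: M0=0, M1=-1/10, M2=0
seg 0: a=5, c=M0/2=0, d=(M1−M0)/(6·2)=-1/120, b=Δ0−h0·(2M0+M1)/6=-22/15
seg 1: a=2, c=M1/2=-1/20, d=(M2−M1)/(6·3)=1/180, b=Δ1−h1·(2M1+M2)/6=-47/30
t_q=11/4 → seg 1, τ=3/4; S=2+-47/30·τ+-1/20·τ²+1/180·τ³=1023/1280

  seg 0: a=5 b=-22/15 c=0 d=-1/120
  seg 1: a=2 b=-47/30 c=-1/20 d=1/180
S(11/4) = 1023/1280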